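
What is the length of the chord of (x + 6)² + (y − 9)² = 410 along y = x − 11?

Centre (−6, 9), r² = 410. Perpendicular distance d from centre to line = |−26| / √2 = 26/√2.
Chord = 2√(r² − d²) = 2·√(72) = 12√2.

12√2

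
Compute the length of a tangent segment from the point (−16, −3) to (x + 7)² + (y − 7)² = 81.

10

With centre O = (−7, 7), |OP|² = 181 and r² = 81.
The tangent meets the radius at right angles, so tangent² = |PO|² − r² = 181 − 81 = 100.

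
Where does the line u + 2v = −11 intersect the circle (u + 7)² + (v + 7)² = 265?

From the line, v = (−11 − u)/2. Substituting:
5u² + 50u − 855 = 0  ⟹  u² + 10u − 171 = 0
u = 9 or u = −19, giving (9, −10) and (−19, 4).

(−19, 4) and (9, −10)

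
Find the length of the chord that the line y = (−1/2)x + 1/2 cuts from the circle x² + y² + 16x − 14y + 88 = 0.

The distance from (−8, 7) to the line is 5/√5, and r² = 25.
Half the chord is √(r² − d²) = √(20), so the full chord is 4√5.

4√5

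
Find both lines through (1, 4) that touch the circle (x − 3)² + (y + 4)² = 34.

3x + 5y = 23 and 5x − 3y = −7

A line y − (4) = m(x − (1)) is tangent when its distance from (3, −4) is √34:
[m·(2) − (−8)]² = 34(m² + 1)
15m² − 16m − 15 = 0, so m = −3/5 or m = 5/3.
With m = −3/5: 3x + 5y = 23. With m = 5/3: 5x − 3y = −7.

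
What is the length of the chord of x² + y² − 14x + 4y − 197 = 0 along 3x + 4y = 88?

10

The distance from (7, −2) to the line is 75/√25, and r² = 250.
Half the chord is √(r² − d²) = √(25), so the full chord is 10.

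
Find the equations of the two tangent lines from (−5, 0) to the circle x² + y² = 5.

x − 2y = −5 and x + 2y = −5

A line y − (0) = m(x − (−5)) is tangent when its distance from (0, 0) is √5:
[m·(5) − (0)]² = 5(m² + 1)
4m² − 1 = 0, so m = 1/2 or m = −1/2.
With m = 1/2: x − 2y = −5. With m = −1/2: x + 2y = −5.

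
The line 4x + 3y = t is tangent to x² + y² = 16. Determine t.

t = −20 or t = 20

The line touches the circle iff its distance from (0, 0) is 4:
|4·0 + 3·0 − t| / √25 = 4
|t| = 4·5, so t = 20 or t = −20.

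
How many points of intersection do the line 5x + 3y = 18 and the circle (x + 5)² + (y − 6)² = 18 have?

Centre (−5, 6), r² = 18. Distance² from centre to line = (−25)²/34 = 625/34.
Since d² > r², the line lies outside the circle.

0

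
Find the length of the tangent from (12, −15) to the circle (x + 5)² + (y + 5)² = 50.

With centre O = (−5, −5), |OP|² = 389 and r² = 50.
The tangent meets the radius at right angles, so tangent² = |PO|² − r² = 389 − 50 = 339.

√339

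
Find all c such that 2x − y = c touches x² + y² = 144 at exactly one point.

Tangency holds when the distance from the centre (0, 0) to the line equals the radius 12:
|2·0 − 1·0 − c| / √5 = 12
|c| = 12√5.

c = ±12√5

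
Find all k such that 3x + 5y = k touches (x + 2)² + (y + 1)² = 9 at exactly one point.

The line touches the circle iff its distance from (−2, −1) is 3:
|3·(−2) + 5·(−1) − k| / √34 = 3
|k − (−11)| = 3√34.

k = −11 ± 3√34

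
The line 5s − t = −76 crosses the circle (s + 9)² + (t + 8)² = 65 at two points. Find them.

From the line, t = 5s + 76. Substituting:
26s² + 858s + 7072 = 0  ⟹  s² + 33s + 272 = 0
s = −16 or s = −17, giving (−16, −4) and (−17, −9).

(−17, −9) and (−16, −4)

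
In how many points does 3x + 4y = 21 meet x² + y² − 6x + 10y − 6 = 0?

0

d² = (3·3 + 4·(−5) − (21))²/25 = 1024/25; r² = 40.
Since d² > r², the line lies outside the circle.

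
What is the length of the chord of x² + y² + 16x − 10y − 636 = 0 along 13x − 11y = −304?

3√290

Centre (−8, 5), r² = 725. Perpendicular distance d from centre to line = |145| / √290 = 145/√290.
Half the chord is √(r² − d²) = √(1305/2), so the full chord is 3√290.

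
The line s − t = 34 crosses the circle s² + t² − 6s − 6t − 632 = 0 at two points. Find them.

(14, −20) and (26, −8)

Substitute t = s − 34:
2s² − 80s + 728 = 0  ⟹  s² − 40s + 364 = 0
s = 26 or s = 14, giving (26, −8) and (14, −20).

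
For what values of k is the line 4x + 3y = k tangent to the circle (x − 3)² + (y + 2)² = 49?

Tangency holds when the distance from the centre (3, −2) to the line equals the radius 7:
|4·3 + 3·(−2) − k| / √25 = 7
|k − (6)| = 7·5, so k = 41 or k = −29.

k = −29 or k = 41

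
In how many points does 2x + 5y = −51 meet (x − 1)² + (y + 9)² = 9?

d² = (2·1 + 5·(−9) − (−51))²/29 = 64/29; r² = 9.
Since d² < r², the line cuts the circle twice.

2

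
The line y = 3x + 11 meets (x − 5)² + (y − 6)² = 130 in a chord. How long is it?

6√10

The distance from (5, 6) to the line is 20/√10, and r² = 130.
Half the chord is √(r² − d²) = √(90), so the full chord is 6√10.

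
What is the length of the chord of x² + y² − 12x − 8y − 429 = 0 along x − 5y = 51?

Express y = (−51 + x)/5 and substitute into the circle:
26x² − 442x − 6084 = 0  ⟹  x² − 17x − 234 = 0
x = 26 or x = −9, giving (26, −5) and (−9, −12).
Chord length = distance between (26, −5) and (−9, −12) = √1274 = 7√26.

7√26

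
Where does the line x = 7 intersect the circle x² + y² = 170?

The line gives x = 7. Substituting into the circle:
y² − 121 = 0
y = 11 or y = −11, giving (7, 11) and (7, −11).

(7, −11) and (7, 11)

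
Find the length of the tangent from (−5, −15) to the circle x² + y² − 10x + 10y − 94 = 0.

2√14

With centre O = (5, −5), |OP|² = 200 and r² = 144.
By the tangent–radius right angle, tangent length = √(|PO|² − r²) = √56 = 2√14.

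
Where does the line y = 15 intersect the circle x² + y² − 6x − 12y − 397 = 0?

Express y = 15 and substitute into the circle:
x² − 6x − 352 = 0
x = 22 or x = −16, giving (22, 15) and (−16, 15).

(−16, 15) and (22, 15)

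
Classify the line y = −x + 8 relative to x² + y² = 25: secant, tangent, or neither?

neither

Substituting the line into the circle gives 2x² − 16x + 39 = 0.
Discriminant = (−16)² − 4·2·(39) = −56 < 0.
No real roots: the line does not meet the circle.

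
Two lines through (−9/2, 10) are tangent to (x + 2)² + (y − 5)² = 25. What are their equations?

4x − 3y = −48 and y = 10

A line y − (10) = m(x − (−9/2)) is tangent when its distance from (−2, 5) is 5:
(5/2m − (−5))² = 25(m² + 1)
3m² − 4m = 0, so m = 4/3 or m = 0.
With m = 4/3: 4x − 3y = −48. With m = 0: y = 10.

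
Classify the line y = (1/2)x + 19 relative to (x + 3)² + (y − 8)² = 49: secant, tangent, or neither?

Substituting the line into the circle gives 5x² + 68x + 324 = 0.
Δ = 4624 − 6480 = −1856.
No real roots: the line does not meet the circle.

neither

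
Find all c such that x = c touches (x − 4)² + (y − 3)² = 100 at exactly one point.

For a tangent, require d(centre, line) = r = 10.
|1·4 + 0·3 − c| / √1 = 10
|c − (4)| = 10, so c = 14 or c = −6.

c = −6 or c = 14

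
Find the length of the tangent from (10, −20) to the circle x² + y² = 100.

The centre is (0, 0) and r = 10. The square of the distance from P to the centre is 100 + 400 = 500.
By the tangent–radius right angle, tangent length = √(|PO|² − r²) = √400 = 20.

20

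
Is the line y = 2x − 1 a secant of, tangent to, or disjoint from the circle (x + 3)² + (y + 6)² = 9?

secant

Substituting the line into the circle gives 5x² + 26x + 25 = 0.
Δ = 676 − 500 = 176.
Two real roots: the line is a secant.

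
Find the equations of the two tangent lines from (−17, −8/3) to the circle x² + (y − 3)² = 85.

2x + 9y = −58 and 7x − 6y = −103

Write the tangent as mx − y + (−8/3 − m·(−17)) = 0 and set its distance from the centre to √85:
[m·(17) − (17/3)]² = 85(m² + 1)
54m² − 51m − 14 = 0, so m = −2/9 or m = 7/6.
Through (−17, −8/3) these give 2x + 9y = −58 and 7x − 6y = −103.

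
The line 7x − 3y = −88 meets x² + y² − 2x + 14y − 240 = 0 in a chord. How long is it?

Substitute y = (88 + 7x)/3:
58x² + 1508x + 9280 = 0  ⟹  x² + 26x + 160 = 0
x = −10 or x = −16, giving (−10, 6) and (−16, −8).
Chord length = distance between (−10, 6) and (−16, −8) = √232 = 2√58.

2√58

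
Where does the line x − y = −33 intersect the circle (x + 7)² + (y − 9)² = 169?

From the line, y = x + 33. Substituting:
2x² + 62x + 456 = 0  ⟹  x² + 31x + 228 = 0
x = −12 or x = −19, giving (−12, 21) and (−19, 14).

(−19, 14) and (−12, 21)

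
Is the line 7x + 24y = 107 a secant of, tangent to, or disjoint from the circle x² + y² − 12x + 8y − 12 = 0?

secant

Substituting the line into the circle gives 625x² − 9754x + 25081 = 0.
Δ = 95140516 − 62702500 = 32438016.
Two real roots: the line is a secant.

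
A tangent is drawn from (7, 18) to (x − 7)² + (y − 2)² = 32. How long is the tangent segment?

Centre (7, 2), r² = 32. |PO|² = (0)² + (16)² = 256.
The tangent meets the radius at right angles, so tangent² = |PO|² − r² = 256 − 32 = 224.

4√14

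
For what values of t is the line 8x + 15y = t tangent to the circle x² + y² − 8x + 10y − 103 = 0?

For a tangent, require d(centre, line) = r = 12.
|8·4 + 15·(−5) − t| / √289 = 12
|t − (−43)| = 12·17, so t = 161 or t = −247.

t = −247 or t = 161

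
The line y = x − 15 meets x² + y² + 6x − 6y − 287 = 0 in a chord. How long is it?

The distance from (−3, 3) to the line is 21/√2, and r² = 305.
Half the chord is √(r² − d²) = √(169/2), so the full chord is 13√2.

13√2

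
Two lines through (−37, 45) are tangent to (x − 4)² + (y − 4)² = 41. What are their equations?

5x + 4y = −5 and 4x + 5y = 77

Write the tangent as mx − y + (45 − m·(−37)) = 0 and set its distance from the centre to √41:
(41m − (−41))² = 41(m² + 1)
20m² + 41m + 20 = 0, so m = −5/4 or m = −4/5.
Through (−37, 45) these give 5x + 4y = −5 and 4x + 5y = 77.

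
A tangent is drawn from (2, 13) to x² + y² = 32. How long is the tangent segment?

√141

With centre O = (0, 0), |OP|² = 173 and r² = 32.
Power of the point: PT² = |PO|² − r² = 141, so PT = √141.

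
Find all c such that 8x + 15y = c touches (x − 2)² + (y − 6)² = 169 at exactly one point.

For a tangent, require d(centre, line) = r = 13.
|8·2 + 15·6 − c| / √289 = 13
|c − (106)| = 13·17, so c = 327 or c = −115.

c = −115 or c = 327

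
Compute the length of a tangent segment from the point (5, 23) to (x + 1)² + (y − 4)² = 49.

Centre (−1, 4), r² = 49. |PO|² = (6)² + (19)² = 397.
The tangent meets the radius at right angles, so tangent² = |PO|² − r² = 397 − 49 = 348.

2√87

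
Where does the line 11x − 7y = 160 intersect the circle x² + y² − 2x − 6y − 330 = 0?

(5, −15) and (19, 7)

From the line, y = (−160 + 11x)/7. Substituting:
170x² − 4080x + 16150 = 0  ⟹  x² − 24x + 95 = 0
x = 19 or x = 5, giving (19, 7) and (5, −15).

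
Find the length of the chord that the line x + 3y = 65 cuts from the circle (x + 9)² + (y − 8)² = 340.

The distance from (−9, 8) to the line is 50/√10, and r² = 340.
Chord = 2√(r² − d²) = 2·√(90) = 6√10.

6√10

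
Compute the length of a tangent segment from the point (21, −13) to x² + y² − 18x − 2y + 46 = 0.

4√19

Centre (9, 1), r² = 36. |PO|² = (12)² + (−14)² = 340.
Power of the point: PT² = |PO|² − r² = 304, so PT = 4√19.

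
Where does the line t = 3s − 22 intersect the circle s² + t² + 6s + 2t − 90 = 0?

Substitute t = 3s − 22:
10s² − 120s + 350 = 0  ⟹  s² − 12s + 35 = 0
s = 7 or s = 5, giving (7, −1) and (5, −7).

(5, −7) and (7, −1)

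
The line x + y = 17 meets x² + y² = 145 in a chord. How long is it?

√2

Centre (0, 0), r² = 145. Perpendicular distance d from centre to line = |−17| / √2 = 17/√2.
Chord = 2√(r² − d²) = 2·√(1/2) = √2.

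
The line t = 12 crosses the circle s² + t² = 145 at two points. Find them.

(−1, 12) and (1, 12)

Substitute t = 12:
s² − 1 = 0
s = 1 or s = −1, giving (1, 12) and (−1, 12).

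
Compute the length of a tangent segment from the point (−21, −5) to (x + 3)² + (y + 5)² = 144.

With centre O = (−3, −5), |OP|² = 324 and r² = 144.
By the tangent–radius right angle, tangent length = √(|PO|² − r²) = √180 = 6√5.

6√5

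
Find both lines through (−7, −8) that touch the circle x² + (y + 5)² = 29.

Write the tangent as mx − y + (−8 − m·(−7)) = 0 and set its distance from the centre to √29:
[m·(7) − (3)]² = 29(m² + 1)
10m² − 21m − 10 = 0, so m = 5/2 or m = −2/5.
With m = 5/2: 5x − 2y = −19. With m = −2/5: 2x + 5y = −54.

5x − 2y = −19 and 2x + 5y = −54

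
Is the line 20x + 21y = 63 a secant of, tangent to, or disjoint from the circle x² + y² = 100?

secant

Centre (0, 0), r² = 100. Distance² from centre to line = (−63)²/841 = 3969/841.
Since d² < r², the line cuts the circle twice.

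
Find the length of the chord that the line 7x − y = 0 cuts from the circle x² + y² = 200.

20√2

The distance from (0, 0) to the line is 0/√50, and r² = 200.
Chord = 2√(r² − d²) = 2·√(200) = 20√2.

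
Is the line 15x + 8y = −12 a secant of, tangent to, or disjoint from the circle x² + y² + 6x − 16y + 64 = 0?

secant

Substituting the line into the circle gives 289x² + 2664x + 5776 = 0.
Discriminant = (2664)² − 4·289·(5776) = 419840 > 0.
Two real roots: the line is a secant.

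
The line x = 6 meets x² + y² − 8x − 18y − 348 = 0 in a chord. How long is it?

42

The distance from (4, 9) to the line is 2, and r² = 445.
Chord = 2√(r² − d²) = 2·√(441) = 42.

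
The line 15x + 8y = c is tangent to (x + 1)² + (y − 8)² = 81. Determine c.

c = −104 or c = 202

The line touches the circle iff its distance from (−1, 8) is 9:
|15·(−1) + 8·8 − c| / √289 = 9
|c − (49)| = 9·17, so c = 202 or c = −104.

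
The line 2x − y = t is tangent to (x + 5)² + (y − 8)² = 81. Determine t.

t = −18 ± 9√5

Tangency holds when the distance from the centre (−5, 8) to the line equals the radius 9:
|2·(−5) − 1·8 − t| / √5 = 9
|t − (−18)| = 9√5.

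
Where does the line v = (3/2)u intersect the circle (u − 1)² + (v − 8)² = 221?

(−4, −6) and (12, 18)

From the line, v = (3u)/2. Substituting:
13u² − 104u − 624 = 0  ⟹  u² − 8u − 48 = 0
u = 12 or u = −4, giving (12, 18) and (−4, −6).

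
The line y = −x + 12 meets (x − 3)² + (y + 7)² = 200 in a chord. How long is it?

From the line, y = −x + 12. Substituting:
2x² − 44x + 170 = 0  ⟹  x² − 22x + 85 = 0
x = 17 or x = 5, giving (17, −5) and (5, 7).
Chord length = distance between (17, −5) and (5, 7) = √288 = 12√2.

12√2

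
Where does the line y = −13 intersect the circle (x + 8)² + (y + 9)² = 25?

(−11, −13) and (−5, −13)

Express y = −13 and substitute into the circle:
x² + 16x + 55 = 0
x = −5 or x = −11, giving (−5, −13) and (−11, −13).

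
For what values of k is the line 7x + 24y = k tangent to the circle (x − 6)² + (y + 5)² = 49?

k = −253 or k = 97

The line touches the circle iff its distance from (6, −5) is 7:
|7·6 + 24·(−5) − k| / √625 = 7
|k − (−78)| = 7·25, so k = 97 or k = −253.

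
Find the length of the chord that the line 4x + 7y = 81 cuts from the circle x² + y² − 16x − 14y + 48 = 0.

From the line, y = (81 − 4x)/7. Substituting:
65x² − 1040x + 975 = 0  ⟹  x² − 16x + 15 = 0
x = 15 or x = 1, giving (15, 3) and (1, 11).
Chord length = distance between (15, 3) and (1, 11) = √260 = 2√65.

2√65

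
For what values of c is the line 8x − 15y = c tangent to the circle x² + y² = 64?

c = −136 or c = 136

For a tangent, require d(centre, line) = r = 8.
|8·0 − 15·0 − c| / √289 = 8
|c| = 8·17, so c = 136 or c = −136.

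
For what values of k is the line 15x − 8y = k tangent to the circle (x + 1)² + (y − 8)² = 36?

k = −181 or k = 23

The line touches the circle iff its distance from (−1, 8) is 6:
|15·(−1) − 8·8 − k| / √289 = 6
|k − (−79)| = 6·17, so k = 23 or k = −181.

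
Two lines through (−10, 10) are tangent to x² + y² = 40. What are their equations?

x + 3y = 20 and 3x + y = −20

Write the tangent as mx − y + (10 − m·(−10)) = 0 and set its distance from the centre to 2√10:
(10m − (−10))² = 40(m² + 1)
3m² + 10m + 3 = 0, so m = −1/3 or m = −3.
With m = −1/3: x + 3y = 20. With m = −3: 3x + y = −20.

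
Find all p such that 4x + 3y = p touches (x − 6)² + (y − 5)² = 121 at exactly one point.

Tangency holds when the distance from the centre (6, 5) to the line equals the radius 11:
|4·6 + 3·5 − p| / √25 = 11
|p − (39)| = 11·5, so p = 94 or p = −16.

p = −16 or p = 94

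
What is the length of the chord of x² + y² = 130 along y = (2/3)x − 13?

2√13

From the line, y = (−39 + 2x)/3. Substituting:
13x² − 156x + 351 = 0  ⟹  x² − 12x + 27 = 0
x = 9 or x = 3, giving (9, −7) and (3, −11).
|(9, −7) − (3, −11)| = √((6)² + (4)²) = 2√13.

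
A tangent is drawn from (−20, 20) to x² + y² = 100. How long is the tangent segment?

10√7

With centre O = (0, 0), |OP|² = 800 and r² = 100.
By the tangent–radius right angle, tangent length = √(|PO|² − r²) = √700 = 10√7.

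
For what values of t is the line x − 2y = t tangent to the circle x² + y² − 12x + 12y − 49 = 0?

t = 18 ± 11√5

The line touches the circle iff its distance from (6, −6) is 11:
|1·6 − 2·(−6) − t| / √5 = 11
|t − (18)| = 11√5.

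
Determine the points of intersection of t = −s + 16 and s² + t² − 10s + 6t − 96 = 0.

(8, 8) and (16, 0)

Substitute t = −s + 16:
2s² − 48s + 256 = 0  ⟹  s² − 24s + 128 = 0
s = 16 or s = 8, giving (16, 0) and (8, 8).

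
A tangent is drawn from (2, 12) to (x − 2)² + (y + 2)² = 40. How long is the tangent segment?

With centre O = (2, −2), |OP|² = 196 and r² = 40.
The tangent meets the radius at right angles, so tangent² = |PO|² − r² = 196 − 40 = 156.

2√39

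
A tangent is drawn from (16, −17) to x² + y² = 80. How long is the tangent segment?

√465

With centre O = (0, 0), |OP|² = 545 and r² = 80.
By the tangent–radius right angle, tangent length = √(|PO|² − r²) = √465.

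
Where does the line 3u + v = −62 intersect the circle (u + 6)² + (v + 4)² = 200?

(−20, −2) and (−16, −14)

Express v = −3u − 62 and substitute into the circle:
10u² + 360u + 3200 = 0  ⟹  u² + 36u + 320 = 0
u = −16 or u = −20, giving (−16, −14) and (−20, −2).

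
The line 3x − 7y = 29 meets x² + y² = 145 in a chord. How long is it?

The distance from (0, 0) to the line is 29/√58, and r² = 145.
Chord = 2√(r² − d²) = 2·√(261/2) = 3√58.

3√58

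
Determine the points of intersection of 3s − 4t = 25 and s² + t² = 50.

From the line, t = (−25 + 3s)/4. Substituting:
25s² − 150s − 175 = 0  ⟹  s² − 6s − 7 = 0
s = 7 or s = −1, giving (7, −1) and (−1, −7).

(−1, −7) and (7, −1)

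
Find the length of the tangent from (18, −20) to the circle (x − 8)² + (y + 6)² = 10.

√286

With centre O = (8, −6), |OP|² = 296 and r² = 10.
By the tangent–radius right angle, tangent length = √(|PO|² − r²) = √286.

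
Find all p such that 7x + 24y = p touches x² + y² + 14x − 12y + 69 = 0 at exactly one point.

p = −5 or p = 195

Tangency holds when the distance from the centre (−7, 6) to the line equals the radius 4:
|7·(−7) + 24·6 − p| / √625 = 4
|p − (95)| = 4·25, so p = 195 or p = −5.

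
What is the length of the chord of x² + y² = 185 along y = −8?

22

From the line, y = −8. Substituting:
x² − 121 = 0
x = 11 or x = −11, giving (11, −8) and (−11, −8).
Chord length = distance between (11, −8) and (−11, −8) = √484 = 22.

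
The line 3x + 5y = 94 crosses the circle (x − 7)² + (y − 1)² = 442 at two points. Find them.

(−2, 20) and (28, 2)

Substitute y = (94 − 3x)/5:
34x² − 884x − 1904 = 0  ⟹  x² − 26x − 56 = 0
x = 28 or x = −2, giving (28, 2) and (−2, 20).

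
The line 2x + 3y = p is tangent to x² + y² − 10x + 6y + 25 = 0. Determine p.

p = 1 ± 3√13

The line touches the circle iff its distance from (5, −3) is 3:
|2·5 + 3·(−3) − p| / √13 = 3
|p − (1)| = 3√13.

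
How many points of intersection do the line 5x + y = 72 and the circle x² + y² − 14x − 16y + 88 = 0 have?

Substituting the line into the circle gives 26x² − 654x + 4120 = 0.
Δ = 427716 − 428480 = −764.
No real roots: the line does not meet the circle.

0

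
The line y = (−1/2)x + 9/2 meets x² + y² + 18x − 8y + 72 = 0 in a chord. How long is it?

2√5

Express y = (9 − x)/2 and substitute into the circle:
5x² + 70x + 225 = 0  ⟹  x² + 14x + 45 = 0
x = −5 or x = −9, giving (−5, 7) and (−9, 9).
|(−5, 7) − (−9, 9)| = √((4)² + (−2)²) = 2√5.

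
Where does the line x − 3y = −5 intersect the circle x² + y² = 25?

Substitute y = (5 + x)/3:
10x² + 10x − 200 = 0  ⟹  x² + x − 20 = 0
x = 4 or x = −5, giving (4, 3) and (−5, 0).

(−5, 0) and (4, 3)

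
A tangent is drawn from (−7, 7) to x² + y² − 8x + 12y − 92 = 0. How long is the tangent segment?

With centre O = (4, −6), |OP|² = 290 and r² = 144.
The tangent meets the radius at right angles, so tangent² = |PO|² − r² = 290 − 144 = 146.

√146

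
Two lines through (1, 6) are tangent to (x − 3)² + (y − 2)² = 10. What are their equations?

A line y − (6) = m(x − (1)) is tangent when its distance from (3, 2) is √10:
(2m − (−4))² = 10(m² + 1)
3m² − 8m − 3 = 0, so m = −1/3 or m = 3.
Through (1, 6) these give x + 3y = 19 and 3x − y = −3.

x + 3y = 19 and 3x − y = −3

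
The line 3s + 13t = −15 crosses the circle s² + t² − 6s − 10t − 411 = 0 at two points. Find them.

Substitute t = (−15 − 3s)/13:
178s² − 534s − 67284 = 0  ⟹  s² − 3s − 378 = 0
s = 21 or s = −18, giving (21, −6) and (−18, 3).

(−18, 3) and (21, −6)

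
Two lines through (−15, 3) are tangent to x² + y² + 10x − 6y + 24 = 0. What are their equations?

x + 3y = −6 and x − 3y = −24

Write the tangent as mx − y + (3 − m·(−15)) = 0 and set its distance from the centre to √10:
(10m − (0))² = 10(m² + 1)
9m² − 1 = 0, so m = −1/3 or m = 1/3.
With m = −1/3: x + 3y = −6. With m = 1/3: x − 3y = −24.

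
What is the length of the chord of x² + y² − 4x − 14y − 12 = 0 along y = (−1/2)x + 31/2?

Express y = (31 − x)/2 and substitute into the circle:
5x² − 50x + 45 = 0  ⟹  x² − 10x + 9 = 0
x = 9 or x = 1, giving (9, 11) and (1, 15).
Chord length = distance between (9, 11) and (1, 15) = √80 = 4√5.

4√5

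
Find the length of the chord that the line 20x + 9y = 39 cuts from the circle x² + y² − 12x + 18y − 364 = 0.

2√481

Centre (6, −9), r² = 481. Perpendicular distance d from centre to line = |0| / √481 = 0/√481.
Half the chord is √(r² − d²) = √(481), so the full chord is 2√481.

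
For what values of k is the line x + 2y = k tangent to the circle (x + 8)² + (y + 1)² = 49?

For a tangent, require d(centre, line) = r = 7.
|1·(−8) + 2·(−1) − k| / √5 = 7
|k − (−10)| = 7√5.

k = −10 ± 7√5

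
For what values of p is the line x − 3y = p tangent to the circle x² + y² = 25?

For a tangent, require d(centre, line) = r = 5.
|1·0 − 3·0 − p| / √10 = 5
|p| = 5√10.

p = ±5√10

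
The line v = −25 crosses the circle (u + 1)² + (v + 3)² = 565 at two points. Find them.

(−10, −25) and (8, −25)

Substitute v = −25:
u² + 2u − 80 = 0
u = 8 or u = −10, giving (8, −25) and (−10, −25).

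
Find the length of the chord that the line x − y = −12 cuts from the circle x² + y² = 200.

16√2

The distance from (0, 0) to the line is 12/√2, and r² = 200.
Chord = 2√(r² − d²) = 2·√(128) = 16√2.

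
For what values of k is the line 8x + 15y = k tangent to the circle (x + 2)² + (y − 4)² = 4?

k = 10 or k = 78

The line touches the circle iff its distance from (−2, 4) is 2:
|8·(−2) + 15·4 − k| / √289 = 2
|k − (44)| = 2·17, so k = 78 or k = 10.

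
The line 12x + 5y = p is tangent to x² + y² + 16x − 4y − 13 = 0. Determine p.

For a tangent, require d(centre, line) = r = 9.
|12·(−8) + 5·2 − p| / √169 = 9
|p − (−86)| = 9·13, so p = 31 or p = −203.

p = −203 or p = 31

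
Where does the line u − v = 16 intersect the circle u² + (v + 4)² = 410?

(−7, −23) and (19, 3)

Substitute v = u − 16:
2u² − 24u − 266 = 0  ⟹  u² − 12u − 133 = 0
u = 19 or u = −7, giving (19, 3) and (−7, −23).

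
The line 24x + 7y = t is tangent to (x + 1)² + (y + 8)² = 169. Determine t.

Tangency holds when the distance from the centre (−1, −8) to the line equals the radius 13:
|24·(−1) + 7·(−8) − t| / √625 = 13
|t − (−80)| = 13·25, so t = 245 or t = −405.

t = −405 or t = 245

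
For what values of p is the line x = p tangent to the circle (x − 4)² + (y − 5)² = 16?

Tangency holds when the distance from the centre (4, 5) to the line equals the radius 4:
|1·4 + 0·5 − p| / √1 = 4
|p − (4)| = 4, so p = 8 or p = 0.

p = 0 or p = 8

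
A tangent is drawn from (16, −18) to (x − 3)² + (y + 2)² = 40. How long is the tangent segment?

With centre O = (3, −2), |OP|² = 425 and r² = 40.
The tangent meets the radius at right angles, so tangent² = |PO|² − r² = 425 − 40 = 385.

√385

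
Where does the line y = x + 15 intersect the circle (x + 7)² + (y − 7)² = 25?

(−11, 4) and (−4, 11)

From the line, y = x + 15. Substituting:
2x² + 30x + 88 = 0  ⟹  x² + 15x + 44 = 0
x = −4 or x = −11, giving (−4, 11) and (−11, 4).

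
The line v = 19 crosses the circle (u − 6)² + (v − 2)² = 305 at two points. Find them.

(2, 19) and (10, 19)

Express v = 19 and substitute into the circle:
u² − 12u + 20 = 0
u = 10 or u = 2, giving (10, 19) and (2, 19).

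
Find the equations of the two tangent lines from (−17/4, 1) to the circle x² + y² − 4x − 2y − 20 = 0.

Write the tangent as mx − y + (1 − m·(−17/4)) = 0 and set its distance from the centre to 5:
[m·(25/4) − (0)]² = 25(m² + 1)
9m² − 16 = 0, so m = 4/3 or m = −4/3.
Through (−17/4, 1) these give 4x − 3y = −20 and 4x + 3y = −14.

4x − 3y = −20 and 4x + 3y = −14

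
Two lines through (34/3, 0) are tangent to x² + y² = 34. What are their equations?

Let a tangent through (34/3, 0) have slope m. Its distance from (0, 0) must equal √34:
[m·(−34/3) − (0)]² = 34(m² + 1)
25m² − 9 = 0, so m = 3/5 or m = −3/5.
With m = 3/5: 3x − 5y = 34. With m = −3/5: 3x + 5y = 34.

3x − 5y = 34 and 3x + 5y = 34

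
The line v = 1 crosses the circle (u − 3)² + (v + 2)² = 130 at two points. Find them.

(−8, 1) and (14, 1)

From the line, v = 1. Substituting:
u² − 6u − 112 = 0
u = 14 or u = −8, giving (14, 1) and (−8, 1).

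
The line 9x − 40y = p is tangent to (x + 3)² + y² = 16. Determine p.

p = −191 or p = 137

The line touches the circle iff its distance from (−3, 0) is 4:
|9·(−3) − 40·0 − p| / √1681 = 4
|p − (−27)| = 4·41, so p = 137 or p = −191.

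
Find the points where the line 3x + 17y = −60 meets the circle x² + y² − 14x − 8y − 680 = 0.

From the line, y = (−60 − 3x)/17. Substituting:
298x² − 3278x − 184760 = 0  ⟹  x² − 11x − 620 = 0
x = 31 or x = −20, giving (31, −9) and (−20, 0).

(−20, 0) and (31, −9)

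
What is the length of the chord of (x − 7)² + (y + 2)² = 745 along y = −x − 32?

Express y = −x − 32 and substitute into the circle:
2x² + 46x + 204 = 0  ⟹  x² + 23x + 102 = 0
x = −6 or x = −17, giving (−6, −26) and (−17, −15).
|(−6, −26) − (−17, −15)| = √((11)² + (−11)²) = 11√2.

11√2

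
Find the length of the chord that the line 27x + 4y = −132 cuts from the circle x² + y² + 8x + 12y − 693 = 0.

The distance from (−4, −6) to the line is 0/√745, and r² = 745.
Chord = 2√(r² − d²) = 2·√(745) = 2√745.

2√745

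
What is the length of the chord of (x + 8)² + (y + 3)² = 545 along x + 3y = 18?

13√10

Express y = (18 − x)/3 and substitute into the circle:
10x² + 90x − 3600 = 0  ⟹  x² + 9x − 360 = 0
x = 15 or x = −24, giving (15, 1) and (−24, 14).
Chord length = distance between (15, 1) and (−24, 14) = √1690 = 13√10.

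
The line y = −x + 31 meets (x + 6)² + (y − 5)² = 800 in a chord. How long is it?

24√2

Substitute y = −x + 31:
2x² − 40x − 88 = 0  ⟹  x² − 20x − 44 = 0
x = 22 or x = −2, giving (22, 9) and (−2, 33).
Chord length = distance between (22, 9) and (−2, 33) = √1152 = 24√2.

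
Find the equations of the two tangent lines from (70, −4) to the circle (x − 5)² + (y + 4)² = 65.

x − 8y = 102 and x + 8y = 38

Let a tangent through (70, −4) have slope m. Its distance from (5, −4) must equal √65:
[m·(−65) − (0)]² = 65(m² + 1)
64m² − 1 = 0, so m = 1/8 or m = −1/8.
Through (70, −4) these give x − 8y = 102 and x + 8y = 38.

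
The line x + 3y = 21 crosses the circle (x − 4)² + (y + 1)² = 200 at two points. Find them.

Express y = (21 − x)/3 and substitute into the circle:
10x² − 120x − 1080 = 0  ⟹  x² − 12x − 108 = 0
x = 18 or x = −6, giving (18, 1) and (−6, 9).

(−6, 9) and (18, 1)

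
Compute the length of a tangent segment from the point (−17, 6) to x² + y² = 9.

2√79

With centre O = (0, 0), |OP|² = 325 and r² = 9.
The tangent meets the radius at right angles, so tangent² = |PO|² − r² = 325 − 9 = 316.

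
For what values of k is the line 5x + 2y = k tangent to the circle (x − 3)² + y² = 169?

k = 15 ± 13√29

Tangency holds when the distance from the centre (3, 0) to the line equals the radius 13:
|5·3 + 2·0 − k| / √29 = 13
|k − (15)| = 13√29.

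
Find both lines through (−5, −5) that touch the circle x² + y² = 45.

A line y − (−5) = m(x − (−5)) is tangent when its distance from (0, 0) is 3√5:
(5m − (5))² = 45(m² + 1)
2m² + 5m + 2 = 0, so m = −1/2 or m = −2.
Through (−5, −5) these give x + 2y = −15 and 2x + y = −15.

x + 2y = −15 and 2x + y = −15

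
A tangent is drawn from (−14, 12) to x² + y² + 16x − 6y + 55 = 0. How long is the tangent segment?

With centre O = (−8, 3), |OP|² = 117 and r² = 18.
By the tangent–radius right angle, tangent length = √(|PO|² − r²) = √99 = 3√11.

3√11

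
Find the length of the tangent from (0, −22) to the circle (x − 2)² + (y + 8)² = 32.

2√42

With centre O = (2, −8), |OP|² = 200 and r² = 32.
By the tangent–radius right angle, tangent length = √(|PO|² − r²) = √168 = 2√42.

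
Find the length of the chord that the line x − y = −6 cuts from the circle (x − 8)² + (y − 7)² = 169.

17√2

Substitute y = x + 6:
2x² − 18x − 104 = 0  ⟹  x² − 9x − 52 = 0
x = 13 or x = −4, giving (13, 19) and (−4, 2).
|(13, 19) − (−4, 2)| = √((17)² + (17)²) = 17√2.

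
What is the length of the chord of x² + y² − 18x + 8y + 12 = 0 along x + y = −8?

√2

Substitute y = −x − 8:
2x² − 10x + 12 = 0  ⟹  x² − 5x + 6 = 0
x = 3 or x = 2, giving (3, −11) and (2, −10).
|(3, −11) − (2, −10)| = √((1)² + (−1)²) = √2.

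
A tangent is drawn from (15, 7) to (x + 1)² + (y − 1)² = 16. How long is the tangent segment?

2√69

The centre is (−1, 1) and r = 4. The square of the distance from P to the centre is 256 + 36 = 292.
The tangent meets the radius at right angles, so tangent² = |PO|² − r² = 292 − 16 = 276.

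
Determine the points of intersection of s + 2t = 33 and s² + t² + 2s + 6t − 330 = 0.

Substitute t = (33 − s)/2:
5s² − 70s + 165 = 0  ⟹  s² − 14s + 33 = 0
s = 11 or s = 3, giving (11, 11) and (3, 15).

(3, 15) and (11, 11)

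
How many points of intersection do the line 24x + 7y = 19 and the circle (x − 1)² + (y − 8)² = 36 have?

d² = (24·1 + 7·8 − (19))²/625 = 3721/625; r² = 36.
Since d² < r², the line cuts the circle twice.

2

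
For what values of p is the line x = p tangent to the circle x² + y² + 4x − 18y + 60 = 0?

Tangency holds when the distance from the centre (−2, 9) to the line equals the radius 5:
|1·(−2) + 0·9 − p| / √1 = 5
|p − (−2)| = 5, so p = 3 or p = −7.

p = −7 or p = 3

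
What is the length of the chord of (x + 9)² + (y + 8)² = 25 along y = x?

Centre (−9, −8), r² = 25. Perpendicular distance d from centre to line = |−1| / √2 = 1/√2.
Half the chord is √(r² − d²) = √(49/2), so the full chord is 7√2.

7√2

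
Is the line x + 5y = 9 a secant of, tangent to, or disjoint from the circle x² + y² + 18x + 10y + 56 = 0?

d² = (1·(−9) + 5·(−5) − (9))²/26 = 1849/26; r² = 50.
Since d² > r², the line lies outside the circle.

disjoint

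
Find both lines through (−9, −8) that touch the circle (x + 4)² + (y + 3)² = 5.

x − 2y = 7 and 2x − y = −10

Write the tangent as mx − y + (−8 − m·(−9)) = 0 and set its distance from the centre to √5:
[m·(5) − (5)]² = 5(m² + 1)
2m² − 5m + 2 = 0, so m = 1/2 or m = 2.
Through (−9, −8) these give x − 2y = 7 and 2x − y = −10.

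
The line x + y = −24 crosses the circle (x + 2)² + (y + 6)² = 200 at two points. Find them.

From the line, y = −x − 24. Substituting:
2x² + 40x + 128 = 0  ⟹  x² + 20x + 64 = 0
x = −4 or x = −16, giving (−4, −20) and (−16, −8).

(−16, −8) and (−4, −20)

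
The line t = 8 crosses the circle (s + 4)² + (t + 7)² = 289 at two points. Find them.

(−12, 8) and (4, 8)

From the line, t = 8. Substituting:
s² + 8s − 48 = 0
s = 4 or s = −12, giving (4, 8) and (−12, 8).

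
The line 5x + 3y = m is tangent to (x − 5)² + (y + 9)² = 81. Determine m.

m = −2 ± 9√34

Tangency holds when the distance from the centre (5, −9) to the line equals the radius 9:
|5·5 + 3·(−9) − m| / √34 = 9
|m − (−2)| = 9√34.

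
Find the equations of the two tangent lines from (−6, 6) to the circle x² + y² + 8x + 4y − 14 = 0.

A line y − (6) = m(x − (−6)) is tangent when its distance from (−4, −2) is √34:
[m·(2) − (−8)]² = 34(m² + 1)
15m² − 16m − 15 = 0, so m = −3/5 or m = 5/3.
With m = −3/5: 3x + 5y = 12. With m = 5/3: 5x − 3y = −48.

3x + 5y = 12 and 5x − 3y = −48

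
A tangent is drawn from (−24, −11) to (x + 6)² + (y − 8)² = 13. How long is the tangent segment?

The centre is (−6, 8) and r = √13. The square of the distance from P to the centre is 324 + 361 = 685.
Power of the point: PT² = |PO|² − r² = 672, so PT = 4√42.

4√42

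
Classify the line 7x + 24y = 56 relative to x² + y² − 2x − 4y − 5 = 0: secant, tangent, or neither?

Substituting the line into the circle gives 625x² − 1264x − 5120 = 0.
Discriminant = (−1264)² − 4·625·(−5120) = 14397696 > 0.
Two real roots: the line is a secant.

secant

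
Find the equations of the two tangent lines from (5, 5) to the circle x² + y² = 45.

2x + y = 15 and x + 2y = 15

A line y − (5) = m(x − (5)) is tangent when its distance from (0, 0) is 3√5:
(−5m − (−5))² = 45(m² + 1)
2m² + 5m + 2 = 0, so m = −2 or m = −1/2.
Through (5, 5) these give 2x + y = 15 and x + 2y = 15.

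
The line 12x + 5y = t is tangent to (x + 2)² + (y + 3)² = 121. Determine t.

Tangency holds when the distance from the centre (−2, −3) to the line equals the radius 11:
|12·(−2) + 5·(−3) − t| / √169 = 11
|t − (−39)| = 11·13, so t = 104 or t = −182.

t = −182 or t = 104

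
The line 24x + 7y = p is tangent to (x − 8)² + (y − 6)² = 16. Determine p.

p = 134 or p = 334

Tangency holds when the distance from the centre (8, 6) to the line equals the radius 4:
|24·8 + 7·6 − p| / √625 = 4
|p − (234)| = 4·25, so p = 334 or p = 134.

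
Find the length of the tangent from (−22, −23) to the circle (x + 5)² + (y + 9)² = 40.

√445

With centre O = (−5, −9), |OP|² = 485 and r² = 40.
The tangent meets the radius at right angles, so tangent² = |PO|² − r² = 485 − 40 = 445.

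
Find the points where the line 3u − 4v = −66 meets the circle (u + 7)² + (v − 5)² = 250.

From the line, v = (66 + 3u)/4. Substituting:
25u² + 500u − 1100 = 0  ⟹  u² + 20u − 44 = 0
u = 2 or u = −22, giving (2, 18) and (−22, 0).

(−22, 0) and (2, 18)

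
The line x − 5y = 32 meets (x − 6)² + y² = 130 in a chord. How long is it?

From the line, y = (−32 + x)/5. Substituting:
26x² − 364x − 1326 = 0  ⟹  x² − 14x − 51 = 0
x = 17 or x = −3, giving (17, −3) and (−3, −7).
|(17, −3) − (−3, −7)| = √((20)² + (4)²) = 4√26.

4√26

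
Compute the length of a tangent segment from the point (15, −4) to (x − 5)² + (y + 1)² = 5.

The centre is (5, −1) and r = √5. The square of the distance from P to the centre is 100 + 9 = 109.
By the tangent–radius right angle, tangent length = √(|PO|² − r²) = √104 = 2√26.

2√26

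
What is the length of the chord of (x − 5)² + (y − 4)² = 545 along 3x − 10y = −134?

4√109

The distance from (5, 4) to the line is 109/√109, and r² = 545.
Half the chord is √(r² − d²) = √(436), so the full chord is 4√109.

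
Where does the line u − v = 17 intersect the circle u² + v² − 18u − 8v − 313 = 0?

(2, −15) and (28, 11)

From the line, v = u − 17. Substituting:
2u² − 60u + 112 = 0  ⟹  u² − 30u + 56 = 0
u = 28 or u = 2, giving (28, 11) and (2, −15).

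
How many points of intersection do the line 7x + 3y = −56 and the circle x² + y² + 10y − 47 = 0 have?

2

Centre (0, −5), r² = 72. Distance² from centre to line = (41)²/58 = 1681/58.
Since d² < r², the line cuts the circle twice.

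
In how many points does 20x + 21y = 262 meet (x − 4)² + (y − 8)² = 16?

d² = (20·4 + 21·8 − (262))²/841 = 196/841; r² = 16.
Since d² < r², the line cuts the circle twice.

2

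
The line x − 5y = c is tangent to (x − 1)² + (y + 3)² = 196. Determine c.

c = 16 ± 14√26

The line touches the circle iff its distance from (1, −3) is 14:
|1·1 − 5·(−3) − c| / √26 = 14
|c − (16)| = 14√26.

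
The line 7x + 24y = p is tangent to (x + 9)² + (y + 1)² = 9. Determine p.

p = −162 or p = −12

The line touches the circle iff its distance from (−9, −1) is 3:
|7·(−9) + 24·(−1) − p| / √625 = 3
|p − (−87)| = 3·25, so p = −12 or p = −162.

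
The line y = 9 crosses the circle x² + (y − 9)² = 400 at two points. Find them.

(−20, 9) and (20, 9)

Express y = 9 and substitute into the circle:
x² − 400 = 0
x = 20 or x = −20, giving (20, 9) and (−20, 9).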